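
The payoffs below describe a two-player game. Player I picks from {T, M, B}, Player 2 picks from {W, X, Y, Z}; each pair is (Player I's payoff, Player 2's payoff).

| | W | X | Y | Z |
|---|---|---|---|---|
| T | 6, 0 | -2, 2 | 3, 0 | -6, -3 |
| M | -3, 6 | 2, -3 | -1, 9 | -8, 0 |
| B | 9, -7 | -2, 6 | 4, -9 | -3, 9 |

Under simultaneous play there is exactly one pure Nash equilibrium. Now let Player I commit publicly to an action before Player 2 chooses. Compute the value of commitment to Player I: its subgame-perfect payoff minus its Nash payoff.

Work backward from Player 2's decision.
- T → Player 2 plays X (best of 0, 2, 0, -3); Player I gets -2.
- M → Player 2 plays Y (best of 6, -3, 9, 0); Player I gets -1.
- B → Player 2 plays Z (best of -7, 6, -9, 9); Player I gets -3.
Player I's induced payoffs are -2, -1, -3, so Player I commits to M. Subgame-perfect outcome: (M, Y) with payoffs (-1, 9).
For the simultaneous game, intersect best replies.
Player I's best replies: W→B; X→M; Y→B; Z→B.
Player 2's best replies: T→X; M→Y; B→Z.
Only (B, Z) has each player best-responding; Nash payoffs (-3, 9).
Player I's commitment gain: -1 − -3 = 2.

2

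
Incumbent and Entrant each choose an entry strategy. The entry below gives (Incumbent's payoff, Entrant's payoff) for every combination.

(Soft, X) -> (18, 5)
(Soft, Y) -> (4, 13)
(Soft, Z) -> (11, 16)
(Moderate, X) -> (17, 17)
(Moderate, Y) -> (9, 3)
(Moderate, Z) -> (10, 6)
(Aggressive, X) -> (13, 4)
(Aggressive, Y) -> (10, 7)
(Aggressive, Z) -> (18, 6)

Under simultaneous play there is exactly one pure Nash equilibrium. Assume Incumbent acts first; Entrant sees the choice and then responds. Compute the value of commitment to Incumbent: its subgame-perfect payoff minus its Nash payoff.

7

Backward induction with Incumbent moving first.
- Soft: Entrant compares 5, 13, 16 and picks Z; Incumbent would get 11.
- Moderate: Entrant compares 17, 3, 6 and picks X; Incumbent would get 17.
- Aggressive: Entrant compares 4, 7, 6 and picks Y; Incumbent would get 10.
Incumbent's induced payoffs are 11, 17, 10, so Incumbent commits to Moderate. Subgame-perfect outcome: (Moderate, X) with payoffs (17, 17).
Now find the simultaneous Nash equilibrium.
Incumbent's best replies: X→Soft; Y→Aggressive; Z→Aggressive.
Entrant's best replies: Soft→Z; Moderate→X; Aggressive→Y.
The unique mutual best reply is (Aggressive, Y), giving (10, 7).
Incumbent's commitment gain: 17 − 10 = 7.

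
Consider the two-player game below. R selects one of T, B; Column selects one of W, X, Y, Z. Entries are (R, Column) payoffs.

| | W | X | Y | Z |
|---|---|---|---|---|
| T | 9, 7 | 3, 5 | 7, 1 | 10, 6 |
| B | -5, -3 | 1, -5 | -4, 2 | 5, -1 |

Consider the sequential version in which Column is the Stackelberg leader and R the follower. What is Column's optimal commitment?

R best-responds to each possible Column move:
- W: BR = T, leader payoff 7.
- X: BR = T, leader payoff 5.
- Y: BR = T, leader payoff 1.
- Z: BR = T, leader payoff 6.
Among 7, 5, 1, 6, the best is 7 at W. Subgame-perfect outcome: (T, W) with payoffs (9, 7).

W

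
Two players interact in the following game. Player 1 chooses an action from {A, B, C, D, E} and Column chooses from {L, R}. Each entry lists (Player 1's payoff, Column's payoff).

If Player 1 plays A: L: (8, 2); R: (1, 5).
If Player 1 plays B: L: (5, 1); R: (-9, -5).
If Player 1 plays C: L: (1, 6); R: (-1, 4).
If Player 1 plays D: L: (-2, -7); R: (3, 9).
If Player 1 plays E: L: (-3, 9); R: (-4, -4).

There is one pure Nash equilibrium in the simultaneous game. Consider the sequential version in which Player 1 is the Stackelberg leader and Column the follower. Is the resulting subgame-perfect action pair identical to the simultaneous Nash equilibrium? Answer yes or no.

no

Column best-responds to each possible Player 1 move:
- A: BR = R, leader payoff 1.
- B: BR = L, leader payoff 5.
- C: BR = L, leader payoff 1.
- D: BR = R, leader payoff 3.
- E: BR = L, leader payoff -3.
Player 1's induced payoffs are 1, 5, 1, 3, -3, so Player 1 commits to B. Subgame-perfect outcome: (B, L) with payoffs (5, 1).
Under simultaneous play:
Player 1's best replies: L→A; R→D.
Column's best replies: A→R; B→L; C→L; D→R; E→L.
Only (D, R) has each player best-responding; Nash payoffs (3, 9).
Sequential outcome (B, L) differs from the Nash profile (D, R).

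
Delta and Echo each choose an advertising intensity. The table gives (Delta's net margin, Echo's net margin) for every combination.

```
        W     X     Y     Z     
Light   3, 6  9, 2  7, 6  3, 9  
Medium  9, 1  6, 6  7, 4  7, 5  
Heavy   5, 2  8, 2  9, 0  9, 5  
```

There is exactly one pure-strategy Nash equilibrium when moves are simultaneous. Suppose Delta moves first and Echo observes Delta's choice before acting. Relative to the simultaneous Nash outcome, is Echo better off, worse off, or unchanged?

unchanged

Backward induction with Delta moving first.
- Light: BR = Z, leader payoff 3.
- Medium: BR = X, leader payoff 6.
- Heavy: BR = Z, leader payoff 9.
Delta's induced payoffs are 3, 6, 9, so Delta commits to Heavy. Subgame-perfect outcome: (Heavy, Z) with payoffs (9, 5).
Under simultaneous play:
Delta's best replies: W→Medium; X→Light; Y→Heavy; Z→Heavy.
Echo's best replies: Light→Z; Medium→X; Heavy→Z.
Only (Heavy, Z) has each player best-responding; Nash payoffs (9, 5).
Echo earns 5 sequentially versus 5 at the Nash outcome: unchanged.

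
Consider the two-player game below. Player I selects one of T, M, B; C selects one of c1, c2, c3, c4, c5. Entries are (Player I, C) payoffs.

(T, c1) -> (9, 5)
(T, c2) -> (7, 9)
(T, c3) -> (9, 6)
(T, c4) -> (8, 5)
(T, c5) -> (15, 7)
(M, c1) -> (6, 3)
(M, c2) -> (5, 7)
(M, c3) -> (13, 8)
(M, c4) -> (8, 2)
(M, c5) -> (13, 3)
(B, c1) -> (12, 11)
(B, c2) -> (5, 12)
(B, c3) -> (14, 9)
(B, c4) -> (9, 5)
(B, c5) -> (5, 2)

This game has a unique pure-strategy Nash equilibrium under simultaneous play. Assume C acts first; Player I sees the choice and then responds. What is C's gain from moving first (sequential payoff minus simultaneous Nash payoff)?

2

Solve by backward induction (C leads).
- c1 → Player I plays B (best of 9, 6, 12); C gets 11.
- c2 → Player I plays T (best of 7, 5, 5); C gets 9.
- c3 → Player I plays B (best of 9, 13, 14); C gets 9.
- c4 → Player I plays B (best of 8, 8, 9); C gets 5.
- c5 → Player I plays T (best of 15, 13, 5); C gets 7.
Among 11, 9, 9, 5, 7, the best is 11 at c1. Subgame-perfect outcome: (B, c1) with payoffs (12, 11).
Under simultaneous play:
Player I's best replies: c1→B; c2→T; c3→B; c4→B; c5→T.
C's best replies: T→c2; M→c3; B→c2.
Only (T, c2) has each player best-responding; Nash payoffs (7, 9).
C's commitment gain: 11 − 9 = 2.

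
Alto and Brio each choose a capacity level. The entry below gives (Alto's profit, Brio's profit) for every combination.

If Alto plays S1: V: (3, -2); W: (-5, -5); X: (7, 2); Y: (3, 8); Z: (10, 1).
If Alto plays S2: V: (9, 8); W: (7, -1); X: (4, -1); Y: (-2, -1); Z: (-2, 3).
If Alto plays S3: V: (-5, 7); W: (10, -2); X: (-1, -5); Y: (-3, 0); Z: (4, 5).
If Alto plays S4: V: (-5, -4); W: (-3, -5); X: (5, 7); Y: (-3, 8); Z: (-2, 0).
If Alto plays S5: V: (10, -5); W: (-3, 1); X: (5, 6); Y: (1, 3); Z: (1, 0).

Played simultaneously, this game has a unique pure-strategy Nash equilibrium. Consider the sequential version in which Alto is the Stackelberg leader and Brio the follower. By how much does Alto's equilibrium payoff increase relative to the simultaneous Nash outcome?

Work backward from Brio's decision.
- S1: Brio compares -2, -5, 2, 8, 1 and picks Y; Alto would get 3.
- S2: Brio compares 8, -1, -1, -1, 3 and picks V; Alto would get 9.
- S3: Brio compares 7, -2, -5, 0, 5 and picks V; Alto would get -5.
- S4: Brio compares -4, -5, 7, 8, 0 and picks Y; Alto would get -3.
- S5: Brio compares -5, 1, 6, 3, 0 and picks X; Alto would get 5.
Maximizing over 3, 9, -5, -3, 5, Alto chooses S2. Subgame-perfect outcome: (S2, V) with payoffs (9, 8).
Now find the simultaneous Nash equilibrium.
Alto's best replies: V→S5; W→S3; X→S1; Y→S1; Z→S1.
Brio's best replies: S1→Y; S2→V; S3→V; S4→Y; S5→X.
The unique mutual best reply is (S1, Y), giving (3, 8).
Alto's commitment gain: 9 − 3 = 6.

6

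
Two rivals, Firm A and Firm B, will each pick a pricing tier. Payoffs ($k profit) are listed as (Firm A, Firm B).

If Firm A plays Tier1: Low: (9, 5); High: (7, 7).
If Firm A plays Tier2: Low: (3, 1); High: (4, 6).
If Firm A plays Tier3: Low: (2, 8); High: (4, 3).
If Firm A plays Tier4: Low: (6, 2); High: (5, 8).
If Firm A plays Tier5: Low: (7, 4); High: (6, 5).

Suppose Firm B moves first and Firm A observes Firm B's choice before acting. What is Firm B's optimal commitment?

High

Firm A best-responds to each possible Firm B move:
- Low: Firm A compares 9, 3, 2, 6, 7 and picks Tier1; Firm B would get 5.
- High: Firm A compares 7, 4, 4, 5, 6 and picks Tier1; Firm B would get 7.
Firm B's induced payoffs are 5, 7, so Firm B commits to High. Subgame-perfect outcome: (Tier1, High) with payoffs (7, 7).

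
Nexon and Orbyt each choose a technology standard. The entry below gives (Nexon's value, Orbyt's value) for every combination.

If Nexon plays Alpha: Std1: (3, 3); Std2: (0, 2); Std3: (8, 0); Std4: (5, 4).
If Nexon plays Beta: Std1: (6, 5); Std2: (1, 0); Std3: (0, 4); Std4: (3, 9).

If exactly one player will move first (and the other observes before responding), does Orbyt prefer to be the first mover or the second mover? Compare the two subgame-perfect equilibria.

first

If Nexon leads: Orbyt's best replies are Alpha→Std4, Beta→Std4; Nexon's induced payoffs 5, 3; outcome (Alpha, Std4), payoffs (5, 4).
If Orbyt leads: Nexon's best replies are Std1→Beta, Std2→Beta, Std3→Alpha, Std4→Alpha; Orbyt's induced payoffs 5, 0, 0, 4; outcome (Beta, Std1), payoffs (6, 5).
Orbyt gets 5 moving first and 4 moving second, so Orbyt prefers to move first.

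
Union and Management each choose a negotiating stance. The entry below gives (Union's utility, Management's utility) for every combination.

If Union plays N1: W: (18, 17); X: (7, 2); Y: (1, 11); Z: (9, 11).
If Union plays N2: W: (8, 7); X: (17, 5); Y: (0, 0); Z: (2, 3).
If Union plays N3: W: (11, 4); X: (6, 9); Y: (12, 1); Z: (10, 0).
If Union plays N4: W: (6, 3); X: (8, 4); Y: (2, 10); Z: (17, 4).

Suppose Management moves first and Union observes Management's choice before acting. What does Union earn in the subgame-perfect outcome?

18

Union best-responds to each possible Management move:
- W → Union plays N1 (best of 18, 8, 11, 6); Management gets 17.
- X → Union plays N2 (best of 7, 17, 6, 8); Management gets 5.
- Y → Union plays N3 (best of 1, 0, 12, 2); Management gets 1.
- Z → Union plays N4 (best of 9, 2, 10, 17); Management gets 4.
Maximizing over 17, 5, 1, 4, Management chooses W. Subgame-perfect outcome: (N1, W) with payoffs (18, 17).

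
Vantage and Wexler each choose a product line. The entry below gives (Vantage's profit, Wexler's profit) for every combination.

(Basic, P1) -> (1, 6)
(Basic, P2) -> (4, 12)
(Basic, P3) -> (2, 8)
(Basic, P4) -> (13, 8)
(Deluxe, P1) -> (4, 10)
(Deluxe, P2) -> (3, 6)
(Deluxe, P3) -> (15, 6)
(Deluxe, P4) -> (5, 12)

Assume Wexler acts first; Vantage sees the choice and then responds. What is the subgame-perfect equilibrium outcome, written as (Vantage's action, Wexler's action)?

Vantage best-responds to each possible Wexler move:
- P1: BR = Deluxe, leader payoff 10.
- P2: BR = Basic, leader payoff 12.
- P3: BR = Deluxe, leader payoff 6.
- P4: BR = Basic, leader payoff 8.
Maximizing over 10, 12, 6, 8, Wexler chooses P2. Subgame-perfect outcome: (Basic, P2) with payoffs (4, 12).

(Basic, P2)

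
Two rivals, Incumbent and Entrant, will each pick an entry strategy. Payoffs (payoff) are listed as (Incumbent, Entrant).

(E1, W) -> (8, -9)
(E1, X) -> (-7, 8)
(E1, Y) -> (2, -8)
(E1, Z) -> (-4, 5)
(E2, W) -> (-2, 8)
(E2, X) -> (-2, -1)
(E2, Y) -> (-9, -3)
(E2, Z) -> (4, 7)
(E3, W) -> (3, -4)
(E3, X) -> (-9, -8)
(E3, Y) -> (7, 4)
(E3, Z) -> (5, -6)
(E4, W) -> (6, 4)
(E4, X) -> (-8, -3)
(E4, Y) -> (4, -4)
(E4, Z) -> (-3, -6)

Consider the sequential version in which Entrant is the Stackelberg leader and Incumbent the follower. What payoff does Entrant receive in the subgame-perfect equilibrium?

4

Work backward from Incumbent's decision.
- W → Incumbent plays E1 (best of 8, -2, 3, 6); Entrant gets -9.
- X → Incumbent plays E2 (best of -7, -2, -9, -8); Entrant gets -1.
- Y → Incumbent plays E3 (best of 2, -9, 7, 4); Entrant gets 4.
- Z → Incumbent plays E3 (best of -4, 4, 5, -3); Entrant gets -6.
Entrant's induced payoffs are -9, -1, 4, -6, so Entrant commits to Y. Subgame-perfect outcome: (E3, Y) with payoffs (7, 4).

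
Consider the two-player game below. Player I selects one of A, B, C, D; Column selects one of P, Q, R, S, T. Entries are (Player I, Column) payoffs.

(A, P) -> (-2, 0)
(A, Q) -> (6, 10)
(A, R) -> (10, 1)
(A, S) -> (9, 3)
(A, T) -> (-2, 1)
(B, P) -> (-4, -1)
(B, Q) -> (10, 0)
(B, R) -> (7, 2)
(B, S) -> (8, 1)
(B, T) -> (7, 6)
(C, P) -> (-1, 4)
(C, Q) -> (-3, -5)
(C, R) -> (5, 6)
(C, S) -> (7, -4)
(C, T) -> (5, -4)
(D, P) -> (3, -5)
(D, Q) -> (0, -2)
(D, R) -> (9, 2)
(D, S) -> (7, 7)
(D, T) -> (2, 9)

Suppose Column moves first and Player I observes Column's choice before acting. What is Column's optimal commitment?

Player I best-responds to each possible Column move:
- P: BR = D, leader payoff -5.
- Q: BR = B, leader payoff 0.
- R: BR = A, leader payoff 1.
- S: BR = A, leader payoff 3.
- T: BR = B, leader payoff 6.
Among -5, 0, 1, 3, 6, the best is 6 at T. Subgame-perfect outcome: (B, T) with payoffs (7, 6).

T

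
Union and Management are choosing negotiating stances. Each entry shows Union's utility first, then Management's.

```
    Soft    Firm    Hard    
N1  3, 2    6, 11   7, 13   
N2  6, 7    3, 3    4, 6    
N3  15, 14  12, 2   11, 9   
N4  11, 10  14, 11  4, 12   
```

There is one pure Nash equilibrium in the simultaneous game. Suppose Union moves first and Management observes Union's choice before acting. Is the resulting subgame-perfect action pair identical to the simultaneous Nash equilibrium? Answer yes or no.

yes

Solve by backward induction (Union leads).
- N1: BR = Hard, leader payoff 7.
- N2: BR = Soft, leader payoff 6.
- N3: BR = Soft, leader payoff 15.
- N4: BR = Hard, leader payoff 4.
Maximizing over 7, 6, 15, 4, Union chooses N3. Subgame-perfect outcome: (N3, Soft) with payoffs (15, 14).
Under simultaneous play:
Union's best replies: Soft→N3; Firm→N4; Hard→N3.
Management's best replies: N1→Hard; N2→Soft; N3→Soft; N4→Hard.
Only (N3, Soft) has each player best-responding; Nash payoffs (15, 14).
Sequential outcome (N3, Soft) coincides with the Nash profile (N3, Soft).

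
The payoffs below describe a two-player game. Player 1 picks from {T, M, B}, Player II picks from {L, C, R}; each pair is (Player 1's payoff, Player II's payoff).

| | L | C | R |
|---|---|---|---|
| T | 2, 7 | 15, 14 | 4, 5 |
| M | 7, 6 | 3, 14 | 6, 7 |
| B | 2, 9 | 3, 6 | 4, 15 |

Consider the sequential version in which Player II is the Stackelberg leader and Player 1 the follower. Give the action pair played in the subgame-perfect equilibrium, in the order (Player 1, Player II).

Backward induction with Player II moving first.
- L → Player 1 plays M (best of 2, 7, 2); Player II gets 6.
- C → Player 1 plays T (best of 15, 3, 3); Player II gets 14.
- R → Player 1 plays M (best of 4, 6, 4); Player II gets 7.
Maximizing over 6, 14, 7, Player II chooses C. Subgame-perfect outcome: (T, C) with payoffs (15, 14).

(T, C)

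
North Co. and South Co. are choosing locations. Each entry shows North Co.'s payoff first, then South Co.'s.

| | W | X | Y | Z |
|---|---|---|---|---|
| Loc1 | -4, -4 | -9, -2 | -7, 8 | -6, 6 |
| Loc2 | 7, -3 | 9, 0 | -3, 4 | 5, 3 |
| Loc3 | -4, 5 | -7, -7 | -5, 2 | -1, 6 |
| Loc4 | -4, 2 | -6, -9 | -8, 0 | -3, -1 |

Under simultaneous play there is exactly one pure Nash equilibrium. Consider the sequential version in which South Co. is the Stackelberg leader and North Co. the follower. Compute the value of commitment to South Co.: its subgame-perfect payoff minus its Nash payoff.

Backward induction with South Co. moving first.
- W: BR = Loc2, leader payoff -3.
- X: BR = Loc2, leader payoff 0.
- Y: BR = Loc2, leader payoff 4.
- Z: BR = Loc2, leader payoff 3.
Maximizing over -3, 0, 4, 3, South Co. chooses Y. Subgame-perfect outcome: (Loc2, Y) with payoffs (-3, 4).
Under simultaneous play:
North Co.'s best replies: W→Loc2; X→Loc2; Y→Loc2; Z→Loc2.
South Co.'s best replies: Loc1→Y; Loc2→Y; Loc3→Z; Loc4→W.
Only (Loc2, Y) has each player best-responding; Nash payoffs (-3, 4).
South Co.'s commitment gain: 4 − 4 = 0.

0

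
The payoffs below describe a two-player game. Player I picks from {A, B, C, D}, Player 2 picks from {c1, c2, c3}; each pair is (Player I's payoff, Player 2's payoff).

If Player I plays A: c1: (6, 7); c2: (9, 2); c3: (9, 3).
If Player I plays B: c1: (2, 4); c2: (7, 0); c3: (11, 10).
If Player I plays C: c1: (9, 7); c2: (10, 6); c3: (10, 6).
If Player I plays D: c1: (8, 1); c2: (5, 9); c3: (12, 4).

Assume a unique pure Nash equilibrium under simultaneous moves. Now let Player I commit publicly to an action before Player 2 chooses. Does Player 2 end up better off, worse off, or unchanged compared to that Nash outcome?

better off

Player 2 best-responds to each possible Player I move:
- A → Player 2 plays c1 (best of 7, 2, 3); Player I gets 6.
- B → Player 2 plays c3 (best of 4, 0, 10); Player I gets 11.
- C → Player 2 plays c1 (best of 7, 6, 6); Player I gets 9.
- D → Player 2 plays c2 (best of 1, 9, 4); Player I gets 5.
Player I's induced payoffs are 6, 11, 9, 5, so Player I commits to B. Subgame-perfect outcome: (B, c3) with payoffs (11, 10).
Now find the simultaneous Nash equilibrium.
Player I's best replies: c1→C; c2→C; c3→D.
Player 2's best replies: A→c1; B→c3; C→c1; D→c2.
The unique mutual best reply is (C, c1), giving (9, 7).
Player 2 earns 10 sequentially versus 7 at the Nash outcome: better off.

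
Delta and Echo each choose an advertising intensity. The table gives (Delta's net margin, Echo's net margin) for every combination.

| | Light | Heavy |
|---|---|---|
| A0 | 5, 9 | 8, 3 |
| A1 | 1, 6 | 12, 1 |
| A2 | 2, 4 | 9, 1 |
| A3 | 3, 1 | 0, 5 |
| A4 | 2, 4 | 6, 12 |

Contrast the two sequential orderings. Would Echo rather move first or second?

second

If Delta leads: Echo's best replies are A0→Light, A1→Light, A2→Light, A3→Heavy, A4→Heavy; Delta's induced payoffs 5, 1, 2, 0, 6; outcome (A4, Heavy), payoffs (6, 12).
If Echo leads: Delta's best replies are Light→A0, Heavy→A1; Echo's induced payoffs 9, 1; outcome (A0, Light), payoffs (5, 9).
Echo gets 9 moving first and 12 moving second, so Echo prefers to move second.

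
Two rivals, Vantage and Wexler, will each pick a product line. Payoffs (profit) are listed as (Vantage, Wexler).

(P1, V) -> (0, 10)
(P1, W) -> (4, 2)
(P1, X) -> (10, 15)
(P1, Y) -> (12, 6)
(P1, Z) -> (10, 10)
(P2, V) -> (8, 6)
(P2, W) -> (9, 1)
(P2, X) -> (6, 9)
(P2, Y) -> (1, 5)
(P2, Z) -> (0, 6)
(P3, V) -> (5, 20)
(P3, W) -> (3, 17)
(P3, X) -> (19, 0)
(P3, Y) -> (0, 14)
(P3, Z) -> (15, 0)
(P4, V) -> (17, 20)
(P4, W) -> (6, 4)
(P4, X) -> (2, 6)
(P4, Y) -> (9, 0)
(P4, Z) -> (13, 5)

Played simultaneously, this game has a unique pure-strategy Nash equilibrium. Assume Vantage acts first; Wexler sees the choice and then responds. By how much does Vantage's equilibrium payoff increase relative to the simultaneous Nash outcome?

0

Backward induction with Vantage moving first.
- P1: BR = X, leader payoff 10.
- P2: BR = X, leader payoff 6.
- P3: BR = V, leader payoff 5.
- P4: BR = V, leader payoff 17.
Among 10, 6, 5, 17, the best is 17 at P4. Subgame-perfect outcome: (P4, V) with payoffs (17, 20).
Under simultaneous play:
Vantage's best replies: V→P4; W→P2; X→P3; Y→P1; Z→P3.
Wexler's best replies: P1→X; P2→X; P3→V; P4→V.
The unique mutual best reply is (P4, V), giving (17, 20).
Vantage's commitment gain: 17 − 17 = 0.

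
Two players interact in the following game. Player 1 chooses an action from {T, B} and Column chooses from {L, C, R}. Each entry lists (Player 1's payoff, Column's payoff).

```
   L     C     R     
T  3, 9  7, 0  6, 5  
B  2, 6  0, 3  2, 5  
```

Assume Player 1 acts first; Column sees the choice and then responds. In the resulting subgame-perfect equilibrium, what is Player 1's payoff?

Backward induction with Player 1 moving first.
- T: Column compares 9, 0, 5 and picks L; Player 1 would get 3.
- B: Column compares 6, 3, 5 and picks L; Player 1 would get 2.
Player 1's induced payoffs are 3, 2, so Player 1 commits to T. Subgame-perfect outcome: (T, L) with payoffs (3, 9).

3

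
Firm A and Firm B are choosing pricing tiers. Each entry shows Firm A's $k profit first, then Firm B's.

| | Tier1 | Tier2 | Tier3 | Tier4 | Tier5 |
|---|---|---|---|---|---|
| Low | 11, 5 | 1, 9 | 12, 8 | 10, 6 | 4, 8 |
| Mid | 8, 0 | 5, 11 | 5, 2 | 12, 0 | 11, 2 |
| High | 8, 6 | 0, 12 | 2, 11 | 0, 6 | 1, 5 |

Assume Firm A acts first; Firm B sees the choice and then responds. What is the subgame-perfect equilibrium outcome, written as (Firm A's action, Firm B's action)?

Work backward from Firm B's decision.
- Low → Firm B plays Tier2 (best of 5, 9, 8, 6, 8); Firm A gets 1.
- Mid → Firm B plays Tier2 (best of 0, 11, 2, 0, 2); Firm A gets 5.
- High → Firm B plays Tier2 (best of 6, 12, 11, 6, 5); Firm A gets 0.
Firm A's induced payoffs are 1, 5, 0, so Firm A commits to Mid. Subgame-perfect outcome: (Mid, Tier2) with payoffs (5, 11).

(Mid, Tier2)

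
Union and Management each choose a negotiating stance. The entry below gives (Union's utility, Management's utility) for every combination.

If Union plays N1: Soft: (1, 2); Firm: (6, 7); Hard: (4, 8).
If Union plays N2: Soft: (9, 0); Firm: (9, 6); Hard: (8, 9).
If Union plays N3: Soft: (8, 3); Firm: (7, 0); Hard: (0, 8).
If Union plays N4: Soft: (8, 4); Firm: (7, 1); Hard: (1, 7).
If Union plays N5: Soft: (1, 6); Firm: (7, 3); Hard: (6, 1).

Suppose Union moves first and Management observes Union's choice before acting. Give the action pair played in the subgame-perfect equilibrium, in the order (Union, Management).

(N2, Hard)

Work backward from Management's decision.
- N1 → Management plays Hard (best of 2, 7, 8); Union gets 4.
- N2 → Management plays Hard (best of 0, 6, 9); Union gets 8.
- N3 → Management plays Hard (best of 3, 0, 8); Union gets 0.
- N4 → Management plays Hard (best of 4, 1, 7); Union gets 1.
- N5 → Management plays Soft (best of 6, 3, 1); Union gets 1.
Among 4, 8, 0, 1, 1, the best is 8 at N2. Subgame-perfect outcome: (N2, Hard) with payoffs (8, 9).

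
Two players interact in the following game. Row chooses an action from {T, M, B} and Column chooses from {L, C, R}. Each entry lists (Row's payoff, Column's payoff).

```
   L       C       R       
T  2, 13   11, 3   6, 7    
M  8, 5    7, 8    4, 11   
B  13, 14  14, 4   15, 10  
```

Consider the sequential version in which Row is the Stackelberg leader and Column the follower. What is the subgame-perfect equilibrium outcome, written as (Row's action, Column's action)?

(B, L)

Work backward from Column's decision.
- T → Column plays L (best of 13, 3, 7); Row gets 2.
- M → Column plays R (best of 5, 8, 11); Row gets 4.
- B → Column plays L (best of 14, 4, 10); Row gets 13.
Row's induced payoffs are 2, 4, 13, so Row commits to B. Subgame-perfect outcome: (B, L) with payoffs (13, 14).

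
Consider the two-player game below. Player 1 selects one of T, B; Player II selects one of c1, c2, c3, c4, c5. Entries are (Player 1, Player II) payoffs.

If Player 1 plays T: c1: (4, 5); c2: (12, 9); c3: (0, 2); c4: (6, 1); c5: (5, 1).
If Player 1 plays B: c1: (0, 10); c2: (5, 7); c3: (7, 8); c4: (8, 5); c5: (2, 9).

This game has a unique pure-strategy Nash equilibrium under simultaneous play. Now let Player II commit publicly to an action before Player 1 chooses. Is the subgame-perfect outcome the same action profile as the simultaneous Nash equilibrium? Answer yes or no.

Player 1 best-responds to each possible Player II move:
- c1: BR = T, leader payoff 5.
- c2: BR = T, leader payoff 9.
- c3: BR = B, leader payoff 8.
- c4: BR = B, leader payoff 5.
- c5: BR = T, leader payoff 1.
Maximizing over 5, 9, 8, 5, 1, Player II chooses c2. Subgame-perfect outcome: (T, c2) with payoffs (12, 9).
Now find the simultaneous Nash equilibrium.
Player 1's best replies: c1→T; c2→T; c3→B; c4→B; c5→T.
Player II's best replies: T→c2; B→c1.
The unique mutual best reply is (T, c2), giving (12, 9).
Sequential outcome (T, c2) coincides with the Nash profile (T, c2).

yes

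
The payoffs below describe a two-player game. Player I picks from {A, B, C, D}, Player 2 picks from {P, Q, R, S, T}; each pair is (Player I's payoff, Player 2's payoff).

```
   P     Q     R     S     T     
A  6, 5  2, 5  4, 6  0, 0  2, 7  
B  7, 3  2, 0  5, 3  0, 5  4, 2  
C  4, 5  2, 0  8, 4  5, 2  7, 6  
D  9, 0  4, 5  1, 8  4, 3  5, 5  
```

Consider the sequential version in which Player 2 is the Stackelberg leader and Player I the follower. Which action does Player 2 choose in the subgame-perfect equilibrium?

T

Backward induction with Player 2 moving first.
- P → Player I plays D (best of 6, 7, 4, 9); Player 2 gets 0.
- Q → Player I plays D (best of 2, 2, 2, 4); Player 2 gets 5.
- R → Player I plays C (best of 4, 5, 8, 1); Player 2 gets 4.
- S → Player I plays C (best of 0, 0, 5, 4); Player 2 gets 2.
- T → Player I plays C (best of 2, 4, 7, 5); Player 2 gets 6.
Among 0, 5, 4, 2, 6, the best is 6 at T. Subgame-perfect outcome: (C, T) with payoffs (7, 6).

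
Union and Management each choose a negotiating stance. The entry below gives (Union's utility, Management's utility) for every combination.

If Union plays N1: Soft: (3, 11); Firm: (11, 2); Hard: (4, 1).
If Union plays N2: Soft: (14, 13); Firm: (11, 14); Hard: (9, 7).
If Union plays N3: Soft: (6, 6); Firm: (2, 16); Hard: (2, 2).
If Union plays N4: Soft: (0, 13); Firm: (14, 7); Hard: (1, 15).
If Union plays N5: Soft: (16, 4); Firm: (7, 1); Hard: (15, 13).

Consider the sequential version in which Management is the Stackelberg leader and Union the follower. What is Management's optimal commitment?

Hard

Union best-responds to each possible Management move:
- Soft: Union compares 3, 14, 6, 0, 16 and picks N5; Management would get 4.
- Firm: Union compares 11, 11, 2, 14, 7 and picks N4; Management would get 7.
- Hard: Union compares 4, 9, 2, 1, 15 and picks N5; Management would get 13.
Maximizing over 4, 7, 13, Management chooses Hard. Subgame-perfect outcome: (N5, Hard) with payoffs (15, 13).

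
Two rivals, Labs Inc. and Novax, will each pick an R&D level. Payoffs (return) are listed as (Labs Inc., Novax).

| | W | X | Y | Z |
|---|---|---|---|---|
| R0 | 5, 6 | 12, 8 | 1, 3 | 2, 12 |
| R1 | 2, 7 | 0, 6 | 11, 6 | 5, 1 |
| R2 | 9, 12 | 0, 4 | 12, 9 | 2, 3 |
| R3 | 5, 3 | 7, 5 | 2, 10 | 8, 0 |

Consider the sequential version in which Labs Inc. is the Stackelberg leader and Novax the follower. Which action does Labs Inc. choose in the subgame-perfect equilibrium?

R2

Backward induction with Labs Inc. moving first.
- R0: BR = Z, leader payoff 2.
- R1: BR = W, leader payoff 2.
- R2: BR = W, leader payoff 9.
- R3: BR = Y, leader payoff 2.
Among 2, 2, 9, 2, the best is 9 at R2. Subgame-perfect outcome: (R2, W) with payoffs (9, 12).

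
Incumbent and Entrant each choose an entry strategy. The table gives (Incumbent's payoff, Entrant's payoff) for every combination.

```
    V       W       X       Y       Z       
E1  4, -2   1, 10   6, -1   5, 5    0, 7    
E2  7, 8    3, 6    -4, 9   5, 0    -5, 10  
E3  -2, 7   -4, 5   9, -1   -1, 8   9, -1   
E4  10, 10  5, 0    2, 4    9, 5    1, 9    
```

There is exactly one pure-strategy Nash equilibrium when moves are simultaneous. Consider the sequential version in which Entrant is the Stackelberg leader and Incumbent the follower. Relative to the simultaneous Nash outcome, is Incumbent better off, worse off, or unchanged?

Backward induction with Entrant moving first.
- V: BR = E4, leader payoff 10.
- W: BR = E4, leader payoff 0.
- X: BR = E3, leader payoff -1.
- Y: BR = E4, leader payoff 5.
- Z: BR = E3, leader payoff -1.
Entrant's induced payoffs are 10, 0, -1, 5, -1, so Entrant commits to V. Subgame-perfect outcome: (E4, V) with payoffs (10, 10).
For the simultaneous game, intersect best replies.
Incumbent's best replies: V→E4; W→E4; X→E3; Y→E4; Z→E3.
Entrant's best replies: E1→W; E2→Z; E3→Y; E4→V.
The unique mutual best reply is (E4, V), giving (10, 10).
Incumbent earns 10 sequentially versus 10 at the Nash outcome: unchanged.

unchanged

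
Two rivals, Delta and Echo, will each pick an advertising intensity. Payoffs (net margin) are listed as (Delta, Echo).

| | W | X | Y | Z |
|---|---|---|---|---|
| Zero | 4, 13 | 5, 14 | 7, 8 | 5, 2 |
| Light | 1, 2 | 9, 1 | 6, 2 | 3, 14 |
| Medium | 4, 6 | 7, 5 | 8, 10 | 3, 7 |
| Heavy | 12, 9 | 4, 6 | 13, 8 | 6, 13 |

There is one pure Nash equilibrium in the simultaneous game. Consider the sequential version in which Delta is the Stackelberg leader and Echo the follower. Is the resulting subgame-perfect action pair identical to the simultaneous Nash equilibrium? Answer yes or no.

Work backward from Echo's decision.
- Zero: BR = X, leader payoff 5.
- Light: BR = Z, leader payoff 3.
- Medium: BR = Y, leader payoff 8.
- Heavy: BR = Z, leader payoff 6.
Maximizing over 5, 3, 8, 6, Delta chooses Medium. Subgame-perfect outcome: (Medium, Y) with payoffs (8, 10).
Under simultaneous play:
Delta's best replies: W→Heavy; X→Light; Y→Heavy; Z→Heavy.
Echo's best replies: Zero→X; Light→Z; Medium→Y; Heavy→Z.
The unique mutual best reply is (Heavy, Z), giving (6, 13).
Sequential outcome (Medium, Y) differs from the Nash profile (Heavy, Z).

no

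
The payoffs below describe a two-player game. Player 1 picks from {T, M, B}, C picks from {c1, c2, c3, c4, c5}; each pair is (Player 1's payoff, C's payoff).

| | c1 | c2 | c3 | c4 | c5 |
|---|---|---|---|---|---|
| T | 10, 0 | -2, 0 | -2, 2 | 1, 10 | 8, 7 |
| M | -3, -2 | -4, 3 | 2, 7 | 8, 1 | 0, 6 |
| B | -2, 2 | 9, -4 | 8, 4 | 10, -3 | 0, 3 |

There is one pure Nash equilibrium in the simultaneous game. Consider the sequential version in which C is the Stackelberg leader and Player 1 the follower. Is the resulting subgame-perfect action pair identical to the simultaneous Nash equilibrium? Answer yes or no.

no

Backward induction with C moving first.
- c1: Player 1 compares 10, -3, -2 and picks T; C would get 0.
- c2: Player 1 compares -2, -4, 9 and picks B; C would get -4.
- c3: Player 1 compares -2, 2, 8 and picks B; C would get 4.
- c4: Player 1 compares 1, 8, 10 and picks B; C would get -3.
- c5: Player 1 compares 8, 0, 0 and picks T; C would get 7.
Among 0, -4, 4, -3, 7, the best is 7 at c5. Subgame-perfect outcome: (T, c5) with payoffs (8, 7).
For the simultaneous game, intersect best replies.
Player 1's best replies: c1→T; c2→B; c3→B; c4→B; c5→T.
C's best replies: T→c4; M→c3; B→c3.
The unique mutual best reply is (B, c3), giving (8, 4).
Sequential outcome (T, c5) differs from the Nash profile (B, c3).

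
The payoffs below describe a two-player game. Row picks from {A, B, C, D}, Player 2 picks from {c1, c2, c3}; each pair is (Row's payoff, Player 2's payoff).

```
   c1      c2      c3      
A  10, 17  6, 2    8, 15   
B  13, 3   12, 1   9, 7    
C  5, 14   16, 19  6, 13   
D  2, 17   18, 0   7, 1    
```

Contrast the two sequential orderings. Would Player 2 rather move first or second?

If Row leads: Player 2's best replies are A→c1, B→c3, C→c2, D→c1; Row's induced payoffs 10, 9, 16, 2; outcome (C, c2), payoffs (16, 19).
If Player 2 leads: Row's best replies are c1→B, c2→D, c3→B; Player 2's induced payoffs 3, 0, 7; outcome (B, c3), payoffs (9, 7).
Player 2 gets 7 moving first and 19 moving second, so Player 2 prefers to move second.

second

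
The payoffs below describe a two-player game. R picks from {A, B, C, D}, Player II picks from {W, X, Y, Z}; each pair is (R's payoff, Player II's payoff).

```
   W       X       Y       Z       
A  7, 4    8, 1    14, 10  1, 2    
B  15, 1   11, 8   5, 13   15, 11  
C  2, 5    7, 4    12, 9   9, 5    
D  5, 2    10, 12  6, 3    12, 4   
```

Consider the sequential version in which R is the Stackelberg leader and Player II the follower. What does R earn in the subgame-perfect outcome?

Backward induction with R moving first.
- A: Player II compares 4, 1, 10, 2 and picks Y; R would get 14.
- B: Player II compares 1, 8, 13, 11 and picks Y; R would get 5.
- C: Player II compares 5, 4, 9, 5 and picks Y; R would get 12.
- D: Player II compares 2, 12, 3, 4 and picks X; R would get 10.
Among 14, 5, 12, 10, the best is 14 at A. Subgame-perfect outcome: (A, Y) with payoffs (14, 10).

14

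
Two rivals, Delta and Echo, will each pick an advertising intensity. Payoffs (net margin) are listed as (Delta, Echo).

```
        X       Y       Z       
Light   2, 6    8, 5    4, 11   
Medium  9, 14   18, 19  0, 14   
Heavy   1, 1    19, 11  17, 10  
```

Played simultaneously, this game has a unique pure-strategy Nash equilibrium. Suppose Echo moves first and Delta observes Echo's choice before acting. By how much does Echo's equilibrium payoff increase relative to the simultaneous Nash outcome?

Delta best-responds to each possible Echo move:
- X → Delta plays Medium (best of 2, 9, 1); Echo gets 14.
- Y → Delta plays Heavy (best of 8, 18, 19); Echo gets 11.
- Z → Delta plays Heavy (best of 4, 0, 17); Echo gets 10.
Maximizing over 14, 11, 10, Echo chooses X. Subgame-perfect outcome: (Medium, X) with payoffs (9, 14).
For the simultaneous game, intersect best replies.
Delta's best replies: X→Medium; Y→Heavy; Z→Heavy.
Echo's best replies: Light→Z; Medium→Y; Heavy→Y.
Only (Heavy, Y) has each player best-responding; Nash payoffs (19, 11).
Echo's commitment gain: 14 − 11 = 3.

3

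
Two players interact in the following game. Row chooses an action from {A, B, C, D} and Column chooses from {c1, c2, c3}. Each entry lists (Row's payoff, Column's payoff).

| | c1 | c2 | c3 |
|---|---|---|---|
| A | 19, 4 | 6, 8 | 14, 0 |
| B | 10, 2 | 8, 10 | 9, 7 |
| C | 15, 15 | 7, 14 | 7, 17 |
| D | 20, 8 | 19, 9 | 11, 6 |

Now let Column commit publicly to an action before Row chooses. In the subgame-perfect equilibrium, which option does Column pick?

c2

Backward induction with Column moving first.
- c1 → Row plays D (best of 19, 10, 15, 20); Column gets 8.
- c2 → Row plays D (best of 6, 8, 7, 19); Column gets 9.
- c3 → Row plays A (best of 14, 9, 7, 11); Column gets 0.
Maximizing over 8, 9, 0, Column chooses c2. Subgame-perfect outcome: (D, c2) with payoffs (19, 9).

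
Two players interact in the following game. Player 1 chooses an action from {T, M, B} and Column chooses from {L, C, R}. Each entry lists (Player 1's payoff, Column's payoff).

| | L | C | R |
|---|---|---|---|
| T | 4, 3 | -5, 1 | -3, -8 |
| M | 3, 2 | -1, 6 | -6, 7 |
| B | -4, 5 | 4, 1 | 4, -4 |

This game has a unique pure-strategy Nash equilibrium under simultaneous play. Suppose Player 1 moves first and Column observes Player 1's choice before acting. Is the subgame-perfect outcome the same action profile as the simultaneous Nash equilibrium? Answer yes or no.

Work backward from Column's decision.
- T: BR = L, leader payoff 4.
- M: BR = R, leader payoff -6.
- B: BR = L, leader payoff -4.
Player 1's induced payoffs are 4, -6, -4, so Player 1 commits to T. Subgame-perfect outcome: (T, L) with payoffs (4, 3).
For the simultaneous game, intersect best replies.
Player 1's best replies: L→T; C→B; R→B.
Column's best replies: T→L; M→R; B→L.
The unique mutual best reply is (T, L), giving (4, 3).
Sequential outcome (T, L) coincides with the Nash profile (T, L).

yes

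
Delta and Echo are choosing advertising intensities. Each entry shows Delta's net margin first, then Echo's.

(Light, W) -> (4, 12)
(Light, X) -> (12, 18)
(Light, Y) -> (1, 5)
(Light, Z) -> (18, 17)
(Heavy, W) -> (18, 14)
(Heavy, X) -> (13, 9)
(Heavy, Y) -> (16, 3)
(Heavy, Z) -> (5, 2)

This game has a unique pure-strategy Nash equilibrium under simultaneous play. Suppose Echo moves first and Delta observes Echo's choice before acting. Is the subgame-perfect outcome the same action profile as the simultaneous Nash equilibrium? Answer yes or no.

no

Work backward from Delta's decision.
- W: Delta compares 4, 18 and picks Heavy; Echo would get 14.
- X: Delta compares 12, 13 and picks Heavy; Echo would get 9.
- Y: Delta compares 1, 16 and picks Heavy; Echo would get 3.
- Z: Delta compares 18, 5 and picks Light; Echo would get 17.
Among 14, 9, 3, 17, the best is 17 at Z. Subgame-perfect outcome: (Light, Z) with payoffs (18, 17).
Now find the simultaneous Nash equilibrium.
Delta's best replies: W→Heavy; X→Heavy; Y→Heavy; Z→Light.
Echo's best replies: Light→X; Heavy→W.
The unique mutual best reply is (Heavy, W), giving (18, 14).
Sequential outcome (Light, Z) differs from the Nash profile (Heavy, W).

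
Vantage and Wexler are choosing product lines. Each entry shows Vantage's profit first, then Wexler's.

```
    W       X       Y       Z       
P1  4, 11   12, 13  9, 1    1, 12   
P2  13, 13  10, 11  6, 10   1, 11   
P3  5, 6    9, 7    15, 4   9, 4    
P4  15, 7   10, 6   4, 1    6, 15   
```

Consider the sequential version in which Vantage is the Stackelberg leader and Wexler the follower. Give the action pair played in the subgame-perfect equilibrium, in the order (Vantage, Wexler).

Wexler best-responds to each possible Vantage move:
- P1 → Wexler plays X (best of 11, 13, 1, 12); Vantage gets 12.
- P2 → Wexler plays W (best of 13, 11, 10, 11); Vantage gets 13.
- P3 → Wexler plays X (best of 6, 7, 4, 4); Vantage gets 9.
- P4 → Wexler plays Z (best of 7, 6, 1, 15); Vantage gets 6.
Among 12, 13, 9, 6, the best is 13 at P2. Subgame-perfect outcome: (P2, W) with payoffs (13, 13).

(P2, W)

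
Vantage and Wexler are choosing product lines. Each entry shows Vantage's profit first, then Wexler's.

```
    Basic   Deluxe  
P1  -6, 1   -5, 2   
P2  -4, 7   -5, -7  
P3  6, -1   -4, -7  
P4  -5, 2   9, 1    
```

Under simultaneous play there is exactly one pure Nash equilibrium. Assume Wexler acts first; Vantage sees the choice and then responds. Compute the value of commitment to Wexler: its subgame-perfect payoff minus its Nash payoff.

Solve by backward induction (Wexler leads).
- Basic: Vantage compares -6, -4, 6, -5 and picks P3; Wexler would get -1.
- Deluxe: Vantage compares -5, -5, -4, 9 and picks P4; Wexler would get 1.
Maximizing over -1, 1, Wexler chooses Deluxe. Subgame-perfect outcome: (P4, Deluxe) with payoffs (9, 1).
Under simultaneous play:
Vantage's best replies: Basic→P3; Deluxe→P4.
Wexler's best replies: P1→Deluxe; P2→Basic; P3→Basic; P4→Basic.
Only (P3, Basic) has each player best-responding; Nash payoffs (6, -1).
Wexler's commitment gain: 1 − -1 = 2.

2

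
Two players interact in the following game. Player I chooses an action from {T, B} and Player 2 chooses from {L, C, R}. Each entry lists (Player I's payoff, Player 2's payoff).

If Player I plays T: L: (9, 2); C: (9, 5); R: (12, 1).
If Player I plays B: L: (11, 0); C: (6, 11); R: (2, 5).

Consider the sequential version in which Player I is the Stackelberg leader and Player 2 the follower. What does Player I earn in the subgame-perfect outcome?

Solve by backward induction (Player I leads).
- T: Player 2 compares 2, 5, 1 and picks C; Player I would get 9.
- B: Player 2 compares 0, 11, 5 and picks C; Player I would get 6.
Player I's induced payoffs are 9, 6, so Player I commits to T. Subgame-perfect outcome: (T, C) with payoffs (9, 5).

9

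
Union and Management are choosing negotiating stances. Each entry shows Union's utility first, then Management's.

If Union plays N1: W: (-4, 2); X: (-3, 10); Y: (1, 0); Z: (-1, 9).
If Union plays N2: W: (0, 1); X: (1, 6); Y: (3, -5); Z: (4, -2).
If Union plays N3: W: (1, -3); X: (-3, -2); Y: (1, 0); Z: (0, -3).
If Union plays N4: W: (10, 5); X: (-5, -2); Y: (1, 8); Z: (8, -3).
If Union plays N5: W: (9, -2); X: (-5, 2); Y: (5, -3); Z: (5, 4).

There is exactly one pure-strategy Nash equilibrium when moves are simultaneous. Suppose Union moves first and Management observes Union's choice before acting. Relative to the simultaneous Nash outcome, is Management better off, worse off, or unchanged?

worse off

Solve by backward induction (Union leads).
- N1 → Management plays X (best of 2, 10, 0, 9); Union gets -3.
- N2 → Management plays X (best of 1, 6, -5, -2); Union gets 1.
- N3 → Management plays Y (best of -3, -2, 0, -3); Union gets 1.
- N4 → Management plays Y (best of 5, -2, 8, -3); Union gets 1.
- N5 → Management plays Z (best of -2, 2, -3, 4); Union gets 5.
Union's induced payoffs are -3, 1, 1, 1, 5, so Union commits to N5. Subgame-perfect outcome: (N5, Z) with payoffs (5, 4).
For the simultaneous game, intersect best replies.
Union's best replies: W→N4; X→N2; Y→N5; Z→N4.
Management's best replies: N1→X; N2→X; N3→Y; N4→Y; N5→Z.
The unique mutual best reply is (N2, X), giving (1, 6).
Management earns 4 sequentially versus 6 at the Nash outcome: worse off.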